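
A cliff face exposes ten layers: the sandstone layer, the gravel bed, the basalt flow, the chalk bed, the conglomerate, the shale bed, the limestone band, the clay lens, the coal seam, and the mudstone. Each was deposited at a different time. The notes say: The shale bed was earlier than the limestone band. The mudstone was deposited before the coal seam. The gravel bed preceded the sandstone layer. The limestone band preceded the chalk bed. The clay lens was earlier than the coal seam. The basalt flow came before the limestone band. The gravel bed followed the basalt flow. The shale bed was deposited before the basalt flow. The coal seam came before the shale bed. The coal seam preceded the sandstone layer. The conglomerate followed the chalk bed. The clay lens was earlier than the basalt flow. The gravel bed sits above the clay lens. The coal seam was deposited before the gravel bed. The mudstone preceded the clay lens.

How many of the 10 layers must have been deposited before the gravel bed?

Directly stated before the gravel bed: the basalt flow, the clay lens, and the coal seam.
The mudstone reaches the gravel bed via the mudstone → the coal seam → the gravel bed.
The shale bed reaches the gravel bed via the shale bed → the basalt flow → the gravel bed.
No chain forces the conglomerate (or any of the others) ahead of the gravel bed.
That's the basalt flow, the clay lens, the coal seam, the mudstone, and the shale bed — 5 in all.

5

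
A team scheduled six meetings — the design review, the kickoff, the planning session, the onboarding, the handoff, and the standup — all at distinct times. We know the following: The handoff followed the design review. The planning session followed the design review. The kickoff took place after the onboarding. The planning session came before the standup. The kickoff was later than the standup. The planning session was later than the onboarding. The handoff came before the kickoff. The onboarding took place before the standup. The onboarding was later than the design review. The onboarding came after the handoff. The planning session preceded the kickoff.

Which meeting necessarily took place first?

The design review has a chain of constraints placing it before every other meeting, so the design review must be first.

the design review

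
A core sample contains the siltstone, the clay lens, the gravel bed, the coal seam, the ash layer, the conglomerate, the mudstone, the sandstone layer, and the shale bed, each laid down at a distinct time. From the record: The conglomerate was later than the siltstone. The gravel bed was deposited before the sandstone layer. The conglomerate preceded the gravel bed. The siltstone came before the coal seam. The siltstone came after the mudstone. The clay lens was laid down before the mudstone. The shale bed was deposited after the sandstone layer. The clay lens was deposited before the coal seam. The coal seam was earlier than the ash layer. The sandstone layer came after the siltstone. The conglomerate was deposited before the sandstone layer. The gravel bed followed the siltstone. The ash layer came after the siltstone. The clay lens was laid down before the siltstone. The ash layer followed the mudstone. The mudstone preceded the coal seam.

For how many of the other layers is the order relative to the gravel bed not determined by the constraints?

Forced before the gravel bed: the clay lens, the conglomerate, the mudstone, and the siltstone; forced after the gravel bed: the sandstone layer and the shale bed.
That leaves the ash layer and the coal seam with no forced order relative to the gravel bed — 2.

2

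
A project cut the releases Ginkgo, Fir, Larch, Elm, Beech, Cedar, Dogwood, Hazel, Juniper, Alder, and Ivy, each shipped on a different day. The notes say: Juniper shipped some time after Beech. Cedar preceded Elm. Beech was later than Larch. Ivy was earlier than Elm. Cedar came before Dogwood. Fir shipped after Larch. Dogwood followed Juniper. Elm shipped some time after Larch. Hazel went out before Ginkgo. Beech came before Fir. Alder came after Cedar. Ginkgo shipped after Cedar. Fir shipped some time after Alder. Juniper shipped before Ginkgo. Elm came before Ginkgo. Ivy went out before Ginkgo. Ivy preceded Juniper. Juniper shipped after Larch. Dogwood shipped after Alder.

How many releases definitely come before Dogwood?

6

Directly stated before Dogwood: Alder, Cedar, and Juniper.
Beech reaches Dogwood via Beech → Juniper → Dogwood.
Ivy reaches Dogwood via Ivy → Juniper → Dogwood.
Larch reaches Dogwood via Larch → Juniper → Dogwood.
That's Alder, Beech, Cedar, Ivy, Juniper, and Larch — 6 in all.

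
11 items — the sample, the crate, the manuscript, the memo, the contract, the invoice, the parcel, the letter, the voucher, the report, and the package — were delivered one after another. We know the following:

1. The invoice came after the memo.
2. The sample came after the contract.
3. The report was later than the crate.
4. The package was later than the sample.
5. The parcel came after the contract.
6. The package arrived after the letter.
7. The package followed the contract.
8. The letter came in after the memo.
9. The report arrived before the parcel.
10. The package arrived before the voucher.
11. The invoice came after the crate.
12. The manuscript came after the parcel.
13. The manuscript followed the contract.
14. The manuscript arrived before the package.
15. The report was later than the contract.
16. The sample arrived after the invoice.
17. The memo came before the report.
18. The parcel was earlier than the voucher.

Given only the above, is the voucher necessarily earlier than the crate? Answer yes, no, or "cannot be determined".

no

Tracing the constraints gives the crate → the report → the parcel → the voucher, so the crate must come before the voucher.
That means the voucher cannot be before the crate.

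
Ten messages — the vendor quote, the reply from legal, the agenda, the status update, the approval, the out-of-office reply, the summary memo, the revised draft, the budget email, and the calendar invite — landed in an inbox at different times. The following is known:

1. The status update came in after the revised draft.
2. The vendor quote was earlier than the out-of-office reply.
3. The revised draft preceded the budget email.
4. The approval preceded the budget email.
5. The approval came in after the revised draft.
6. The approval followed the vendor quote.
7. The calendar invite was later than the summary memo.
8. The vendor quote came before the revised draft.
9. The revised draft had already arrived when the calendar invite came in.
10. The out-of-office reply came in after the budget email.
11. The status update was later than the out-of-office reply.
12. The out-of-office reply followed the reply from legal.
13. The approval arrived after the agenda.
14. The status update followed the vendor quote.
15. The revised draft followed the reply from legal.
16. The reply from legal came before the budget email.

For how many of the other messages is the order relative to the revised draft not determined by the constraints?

2

Forced before the revised draft: the reply from legal and the vendor quote; forced after the revised draft: the approval, the budget email, the calendar invite, the out-of-office reply, and the status update.
That leaves the agenda and the summary memo with no forced order relative to the revised draft — 2.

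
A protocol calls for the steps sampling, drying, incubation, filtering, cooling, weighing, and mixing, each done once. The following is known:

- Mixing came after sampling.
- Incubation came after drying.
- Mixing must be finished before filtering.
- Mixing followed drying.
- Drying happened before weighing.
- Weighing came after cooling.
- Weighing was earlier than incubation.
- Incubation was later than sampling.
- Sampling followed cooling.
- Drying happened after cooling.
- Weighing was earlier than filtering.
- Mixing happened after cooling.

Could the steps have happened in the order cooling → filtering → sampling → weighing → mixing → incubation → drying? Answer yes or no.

no

The constraints require weighing before filtering, but in the proposed sequence filtering appears ahead of weighing. That one violation is enough.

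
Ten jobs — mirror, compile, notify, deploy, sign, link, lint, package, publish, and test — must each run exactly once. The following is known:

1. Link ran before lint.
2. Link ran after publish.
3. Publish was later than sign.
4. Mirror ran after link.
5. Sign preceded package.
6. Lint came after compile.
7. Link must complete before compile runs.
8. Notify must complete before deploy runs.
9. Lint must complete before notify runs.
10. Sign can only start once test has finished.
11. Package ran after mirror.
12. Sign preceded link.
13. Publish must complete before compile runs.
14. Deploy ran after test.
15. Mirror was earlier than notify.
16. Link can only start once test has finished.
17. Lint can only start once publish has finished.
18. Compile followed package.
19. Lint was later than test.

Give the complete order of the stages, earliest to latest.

test, sign, publish, link, mirror, package, compile, lint, notify, deploy

The constraints fix every adjacent pair, so only one ordering works:
test → sign → publish → link → mirror → package → compile → lint → notify → deploy.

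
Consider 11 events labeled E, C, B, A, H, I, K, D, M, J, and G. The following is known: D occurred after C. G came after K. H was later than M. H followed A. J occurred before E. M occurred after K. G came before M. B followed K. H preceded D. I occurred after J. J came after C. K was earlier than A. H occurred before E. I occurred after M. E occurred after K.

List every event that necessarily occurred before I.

Directly stated before I: J and M.
C reaches I via C → J → I.
G reaches I via G → M → I.
K reaches I via K → M → I.
No chain forces H (or any of the others) ahead of I.

C, G, J, K, M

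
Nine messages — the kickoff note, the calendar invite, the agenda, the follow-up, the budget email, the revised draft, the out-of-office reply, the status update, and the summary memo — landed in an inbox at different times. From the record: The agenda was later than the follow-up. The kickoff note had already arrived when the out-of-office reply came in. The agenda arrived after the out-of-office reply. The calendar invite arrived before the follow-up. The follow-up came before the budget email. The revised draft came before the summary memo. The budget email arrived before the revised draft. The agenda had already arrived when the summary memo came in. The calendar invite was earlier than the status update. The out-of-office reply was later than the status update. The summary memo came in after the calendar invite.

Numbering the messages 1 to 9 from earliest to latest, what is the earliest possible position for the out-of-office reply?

4

The calendar invite, the kickoff note, and the status update must all come before the out-of-office reply — 3 forced predecessors.
Nothing else is forced ahead of the out-of-office reply, so its earliest slot is position 3 + 1 = 4.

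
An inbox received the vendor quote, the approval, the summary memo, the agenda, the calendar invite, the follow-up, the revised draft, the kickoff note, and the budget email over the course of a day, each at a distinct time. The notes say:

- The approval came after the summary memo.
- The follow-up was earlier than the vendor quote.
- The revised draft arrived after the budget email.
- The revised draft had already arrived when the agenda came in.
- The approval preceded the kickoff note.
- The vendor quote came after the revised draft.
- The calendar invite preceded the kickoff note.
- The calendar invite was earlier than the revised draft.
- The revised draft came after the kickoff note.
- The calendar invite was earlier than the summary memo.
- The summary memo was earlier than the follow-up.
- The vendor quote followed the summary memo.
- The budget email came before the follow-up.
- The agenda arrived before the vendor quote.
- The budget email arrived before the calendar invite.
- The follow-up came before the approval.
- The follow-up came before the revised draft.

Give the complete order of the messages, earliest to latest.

The constraints fix every adjacent pair, so only one ordering works:
the budget email → the calendar invite → the summary memo → the follow-up → the approval → the kickoff note → the revised draft → the agenda → the vendor quote.

the budget email, the calendar invite, the summary memo, the follow-up, the approval, the kickoff note, the revised draft, the agenda, the vendor quote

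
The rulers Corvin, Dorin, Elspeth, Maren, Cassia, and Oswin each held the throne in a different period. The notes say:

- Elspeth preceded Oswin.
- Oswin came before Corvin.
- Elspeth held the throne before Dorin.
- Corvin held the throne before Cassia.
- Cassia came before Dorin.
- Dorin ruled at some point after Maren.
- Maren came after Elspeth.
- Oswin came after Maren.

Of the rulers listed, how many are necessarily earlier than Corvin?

Directly stated before Corvin: Oswin.
Elspeth reaches Corvin via Elspeth → Oswin → Corvin.
Maren reaches Corvin via Maren → Oswin → Corvin.
No chain forces Dorin (or any of the others) ahead of Corvin.
That's Elspeth, Maren, and Oswin — 3 in all.

3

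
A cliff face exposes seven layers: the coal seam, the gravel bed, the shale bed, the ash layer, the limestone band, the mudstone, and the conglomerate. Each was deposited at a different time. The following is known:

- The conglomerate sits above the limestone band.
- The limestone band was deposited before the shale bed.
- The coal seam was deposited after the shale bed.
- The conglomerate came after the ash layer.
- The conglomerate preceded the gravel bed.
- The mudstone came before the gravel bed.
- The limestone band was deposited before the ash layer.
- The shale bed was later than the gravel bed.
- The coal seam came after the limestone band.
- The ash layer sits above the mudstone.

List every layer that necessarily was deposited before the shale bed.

Directly stated before the shale bed: the gravel bed and the limestone band.
The ash layer reaches the shale bed via the ash layer → the conglomerate → the gravel bed → the shale bed.
The conglomerate reaches the shale bed via the conglomerate → the gravel bed → the shale bed.
The mudstone reaches the shale bed via the mudstone → the gravel bed → the shale bed.
No chain forces the coal seam ahead of the shale bed.

the ash layer, the conglomerate, the gravel bed, the limestone band, the mudstone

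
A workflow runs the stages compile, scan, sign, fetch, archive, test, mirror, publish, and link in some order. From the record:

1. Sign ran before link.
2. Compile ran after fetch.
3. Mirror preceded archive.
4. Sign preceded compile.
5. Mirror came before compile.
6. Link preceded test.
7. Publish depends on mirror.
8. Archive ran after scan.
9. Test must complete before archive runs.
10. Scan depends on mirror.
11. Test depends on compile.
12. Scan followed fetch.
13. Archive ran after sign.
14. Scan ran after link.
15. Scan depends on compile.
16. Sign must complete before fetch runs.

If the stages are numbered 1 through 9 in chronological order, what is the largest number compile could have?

Compile must come before archive, scan, and test — 3 stages forced after it.
Everything else can be placed before compile in some valid order, so compile can sit as late as position 9 − 3 = 6.

6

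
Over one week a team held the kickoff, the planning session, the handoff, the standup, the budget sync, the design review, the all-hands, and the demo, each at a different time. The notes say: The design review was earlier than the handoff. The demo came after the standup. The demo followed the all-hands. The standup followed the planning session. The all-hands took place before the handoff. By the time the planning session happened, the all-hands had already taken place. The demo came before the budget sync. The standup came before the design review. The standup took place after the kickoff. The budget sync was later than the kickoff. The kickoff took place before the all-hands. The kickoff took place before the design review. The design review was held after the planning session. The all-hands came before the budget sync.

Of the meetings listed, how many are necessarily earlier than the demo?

Directly stated before the demo: the all-hands and the standup.
The kickoff reaches the demo via the kickoff → the all-hands → the demo.
The planning session reaches the demo via the planning session → the standup → the demo.
That's the all-hands, the kickoff, the planning session, and the standup — 4 in all.

4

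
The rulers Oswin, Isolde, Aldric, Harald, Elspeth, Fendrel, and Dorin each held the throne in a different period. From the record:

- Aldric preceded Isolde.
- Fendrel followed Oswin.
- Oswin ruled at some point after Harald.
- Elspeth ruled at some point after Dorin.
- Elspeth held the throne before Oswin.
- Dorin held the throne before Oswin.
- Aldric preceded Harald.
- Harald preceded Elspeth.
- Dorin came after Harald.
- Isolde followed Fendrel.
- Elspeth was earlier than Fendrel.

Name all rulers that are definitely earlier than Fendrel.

Aldric, Dorin, Elspeth, Harald, Oswin

Directly stated before Fendrel: Elspeth and Oswin.
Aldric reaches Fendrel via Aldric → Harald → Oswin → Fendrel.
Dorin reaches Fendrel via Dorin → Elspeth → Fendrel.
Harald reaches Fendrel via Harald → Oswin → Fendrel.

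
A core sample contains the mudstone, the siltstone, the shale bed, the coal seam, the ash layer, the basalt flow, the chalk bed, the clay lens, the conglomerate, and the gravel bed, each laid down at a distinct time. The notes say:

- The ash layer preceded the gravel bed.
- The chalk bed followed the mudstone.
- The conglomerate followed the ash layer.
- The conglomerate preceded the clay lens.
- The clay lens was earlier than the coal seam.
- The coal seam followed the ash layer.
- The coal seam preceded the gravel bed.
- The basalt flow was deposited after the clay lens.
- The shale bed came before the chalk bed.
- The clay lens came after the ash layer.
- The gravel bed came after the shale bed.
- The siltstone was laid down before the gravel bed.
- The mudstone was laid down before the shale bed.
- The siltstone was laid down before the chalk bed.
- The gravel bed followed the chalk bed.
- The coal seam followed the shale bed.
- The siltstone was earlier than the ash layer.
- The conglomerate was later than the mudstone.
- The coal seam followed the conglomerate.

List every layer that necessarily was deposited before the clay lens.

Directly stated before the clay lens: the ash layer and the conglomerate.
The mudstone reaches the clay lens via the mudstone → the conglomerate → the clay lens.
The siltstone reaches the clay lens via the siltstone → the ash layer → the clay lens.

the ash layer, the conglomerate, the mudstone, the siltstone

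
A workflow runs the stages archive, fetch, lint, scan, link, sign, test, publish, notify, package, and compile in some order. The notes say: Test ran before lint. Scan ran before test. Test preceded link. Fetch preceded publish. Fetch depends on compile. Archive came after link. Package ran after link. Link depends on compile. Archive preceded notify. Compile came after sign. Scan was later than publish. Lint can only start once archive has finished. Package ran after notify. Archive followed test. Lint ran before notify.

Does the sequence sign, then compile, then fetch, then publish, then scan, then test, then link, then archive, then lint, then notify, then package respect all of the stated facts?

yes

Check each stated constraint against the proposed order — e.g. link is ahead of package; compile is ahead of link. Every pair is in the required order; nothing is violated.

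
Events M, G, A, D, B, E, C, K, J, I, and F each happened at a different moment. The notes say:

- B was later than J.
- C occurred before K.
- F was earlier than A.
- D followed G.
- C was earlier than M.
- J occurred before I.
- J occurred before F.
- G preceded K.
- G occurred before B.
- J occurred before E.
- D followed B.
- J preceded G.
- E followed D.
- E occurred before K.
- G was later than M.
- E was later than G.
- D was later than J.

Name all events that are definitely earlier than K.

Directly stated before K: C, E, and G.
B reaches K via B → D → E → K.
D reaches K via D → E → K.
J reaches K via J → E → K.
Likewise M reaches K by chaining the stated constraints.
No chain forces A (or any of the others) ahead of K.

B, C, D, E, G, J, M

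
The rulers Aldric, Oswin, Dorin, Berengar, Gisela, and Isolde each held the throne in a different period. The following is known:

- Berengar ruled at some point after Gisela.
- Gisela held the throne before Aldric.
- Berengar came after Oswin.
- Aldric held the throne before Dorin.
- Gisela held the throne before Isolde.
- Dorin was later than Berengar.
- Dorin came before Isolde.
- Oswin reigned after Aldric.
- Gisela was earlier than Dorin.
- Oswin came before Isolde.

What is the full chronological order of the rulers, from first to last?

The constraints fix every adjacent pair, so only one ordering works:
Gisela → Aldric → Oswin → Berengar → Dorin → Isolde.

Gisela, Aldric, Oswin, Berengar, Dorin, Isolde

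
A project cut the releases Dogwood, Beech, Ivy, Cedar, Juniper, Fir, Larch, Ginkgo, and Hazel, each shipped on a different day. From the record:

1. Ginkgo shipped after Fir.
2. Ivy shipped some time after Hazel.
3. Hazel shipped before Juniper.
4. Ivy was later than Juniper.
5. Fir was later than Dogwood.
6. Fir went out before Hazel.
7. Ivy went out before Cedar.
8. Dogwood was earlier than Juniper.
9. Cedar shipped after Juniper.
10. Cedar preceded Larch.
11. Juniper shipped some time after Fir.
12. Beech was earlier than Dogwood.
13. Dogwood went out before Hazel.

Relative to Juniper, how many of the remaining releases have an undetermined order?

Forced before Juniper: Beech, Dogwood, Fir, and Hazel; forced after Juniper: Cedar, Ivy, and Larch.
That leaves Ginkgo with no forced order relative to Juniper — 1.

1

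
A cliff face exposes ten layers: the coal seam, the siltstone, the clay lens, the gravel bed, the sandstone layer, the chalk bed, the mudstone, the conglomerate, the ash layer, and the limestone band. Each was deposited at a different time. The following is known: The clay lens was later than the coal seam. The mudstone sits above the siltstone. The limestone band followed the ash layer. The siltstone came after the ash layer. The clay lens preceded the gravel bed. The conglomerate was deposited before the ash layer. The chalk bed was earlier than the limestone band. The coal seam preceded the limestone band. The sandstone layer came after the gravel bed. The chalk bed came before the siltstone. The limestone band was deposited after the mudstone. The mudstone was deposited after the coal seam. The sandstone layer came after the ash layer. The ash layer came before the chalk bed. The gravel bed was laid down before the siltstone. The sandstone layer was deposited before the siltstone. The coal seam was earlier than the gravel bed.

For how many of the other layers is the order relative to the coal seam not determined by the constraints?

3

Forced after the coal seam: the clay lens, the gravel bed, the limestone band, the mudstone, the sandstone layer, and the siltstone.
That leaves the ash layer, the chalk bed, and the conglomerate with no forced order relative to the coal seam — 3.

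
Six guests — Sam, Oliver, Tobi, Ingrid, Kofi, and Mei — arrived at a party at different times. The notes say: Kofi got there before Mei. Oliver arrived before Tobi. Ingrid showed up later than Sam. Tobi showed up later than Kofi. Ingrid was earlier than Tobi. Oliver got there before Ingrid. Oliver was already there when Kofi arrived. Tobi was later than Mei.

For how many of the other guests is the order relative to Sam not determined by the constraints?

3

Forced after Sam: Ingrid and Tobi.
That leaves Kofi, Mei, and Oliver with no forced order relative to Sam — 3.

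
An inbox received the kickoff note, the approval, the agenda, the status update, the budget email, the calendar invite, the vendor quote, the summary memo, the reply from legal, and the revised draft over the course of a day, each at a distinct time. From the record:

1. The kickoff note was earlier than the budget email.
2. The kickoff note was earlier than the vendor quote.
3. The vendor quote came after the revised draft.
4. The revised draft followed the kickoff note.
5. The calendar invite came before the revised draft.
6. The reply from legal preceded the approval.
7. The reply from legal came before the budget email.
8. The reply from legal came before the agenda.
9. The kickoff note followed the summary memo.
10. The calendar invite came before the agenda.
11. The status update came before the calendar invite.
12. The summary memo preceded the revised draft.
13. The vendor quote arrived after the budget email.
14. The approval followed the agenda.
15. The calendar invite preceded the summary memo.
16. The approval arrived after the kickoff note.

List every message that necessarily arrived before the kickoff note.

Directly stated before the kickoff note: the summary memo.
The calendar invite reaches the kickoff note via the calendar invite → the summary memo → the kickoff note.
The status update reaches the kickoff note via the status update → the calendar invite → the summary memo → the kickoff note.

the calendar invite, the status update, the summary memo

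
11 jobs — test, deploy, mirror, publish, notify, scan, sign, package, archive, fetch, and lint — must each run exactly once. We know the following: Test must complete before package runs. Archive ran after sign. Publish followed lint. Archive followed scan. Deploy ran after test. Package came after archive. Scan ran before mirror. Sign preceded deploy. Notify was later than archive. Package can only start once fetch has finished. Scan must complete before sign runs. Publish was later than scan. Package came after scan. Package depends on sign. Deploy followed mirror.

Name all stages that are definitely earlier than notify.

Directly stated before notify: archive.
Scan reaches notify via scan → archive → notify.
Sign reaches notify via sign → archive → notify.

archive, scan, sign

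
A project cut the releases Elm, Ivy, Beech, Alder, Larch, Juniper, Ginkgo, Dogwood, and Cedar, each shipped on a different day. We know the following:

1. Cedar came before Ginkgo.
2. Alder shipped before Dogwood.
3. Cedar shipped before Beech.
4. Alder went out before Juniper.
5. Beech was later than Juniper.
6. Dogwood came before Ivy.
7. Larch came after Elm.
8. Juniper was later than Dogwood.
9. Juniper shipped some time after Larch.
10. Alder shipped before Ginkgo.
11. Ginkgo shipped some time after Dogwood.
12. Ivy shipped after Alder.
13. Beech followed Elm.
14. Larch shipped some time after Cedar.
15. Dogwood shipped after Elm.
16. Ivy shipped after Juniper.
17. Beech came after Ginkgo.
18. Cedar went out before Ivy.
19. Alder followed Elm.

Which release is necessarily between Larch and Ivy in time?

Juniper

Tracing the constraints gives Larch → Juniper → Ivy, so Juniper sits after Larch and before Ivy.
No other release is forced both after Larch and before Ivy.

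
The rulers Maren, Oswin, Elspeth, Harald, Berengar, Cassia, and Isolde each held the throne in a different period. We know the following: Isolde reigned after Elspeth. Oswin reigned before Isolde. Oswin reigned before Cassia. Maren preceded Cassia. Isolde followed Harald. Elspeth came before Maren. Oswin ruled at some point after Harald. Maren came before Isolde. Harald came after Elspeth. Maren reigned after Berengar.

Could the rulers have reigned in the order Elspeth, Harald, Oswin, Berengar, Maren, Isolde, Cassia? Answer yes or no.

yes

Check each stated constraint against the proposed order — e.g. Elspeth is ahead of Maren; Elspeth is ahead of Isolde. Every pair is in the required order; nothing is violated.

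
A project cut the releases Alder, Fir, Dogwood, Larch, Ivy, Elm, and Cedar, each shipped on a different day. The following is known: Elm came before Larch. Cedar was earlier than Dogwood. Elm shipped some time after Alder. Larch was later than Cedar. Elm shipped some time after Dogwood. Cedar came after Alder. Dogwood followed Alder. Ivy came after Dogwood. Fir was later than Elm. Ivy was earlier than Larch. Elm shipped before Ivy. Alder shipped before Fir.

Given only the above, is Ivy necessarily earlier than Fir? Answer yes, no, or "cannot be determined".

No chain of stated constraints runs from Ivy to Fir, and none runs from Fir to Ivy either.
So the relative order of Ivy and Fir is not fixed by the given facts.

cannot be determined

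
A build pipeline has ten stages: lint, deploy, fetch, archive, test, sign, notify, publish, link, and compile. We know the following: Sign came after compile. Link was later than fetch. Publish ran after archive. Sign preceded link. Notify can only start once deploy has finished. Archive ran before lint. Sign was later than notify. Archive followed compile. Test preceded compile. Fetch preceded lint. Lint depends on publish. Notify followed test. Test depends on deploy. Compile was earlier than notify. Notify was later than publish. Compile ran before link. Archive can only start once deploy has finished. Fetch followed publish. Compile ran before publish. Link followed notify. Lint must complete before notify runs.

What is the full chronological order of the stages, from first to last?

The constraints fix every adjacent pair, so only one ordering works:
deploy → test → compile → archive → publish → fetch → lint → notify → sign → link.

deploy, test, compile, archive, publish, fetch, lint, notify, sign, link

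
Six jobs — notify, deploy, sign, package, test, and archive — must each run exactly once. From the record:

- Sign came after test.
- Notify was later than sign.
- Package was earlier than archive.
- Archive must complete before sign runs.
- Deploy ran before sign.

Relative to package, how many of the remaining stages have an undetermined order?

Forced after package: archive, notify, and sign.
That leaves deploy and test with no forced order relative to package — 2.

2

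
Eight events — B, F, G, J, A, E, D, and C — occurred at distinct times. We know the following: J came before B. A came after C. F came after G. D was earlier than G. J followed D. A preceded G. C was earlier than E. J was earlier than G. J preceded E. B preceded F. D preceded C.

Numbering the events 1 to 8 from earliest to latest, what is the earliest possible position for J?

2

D must come before J — 1 forced predecessor.
Nothing else is forced ahead of J, so its earliest slot is position 1 + 1 = 2.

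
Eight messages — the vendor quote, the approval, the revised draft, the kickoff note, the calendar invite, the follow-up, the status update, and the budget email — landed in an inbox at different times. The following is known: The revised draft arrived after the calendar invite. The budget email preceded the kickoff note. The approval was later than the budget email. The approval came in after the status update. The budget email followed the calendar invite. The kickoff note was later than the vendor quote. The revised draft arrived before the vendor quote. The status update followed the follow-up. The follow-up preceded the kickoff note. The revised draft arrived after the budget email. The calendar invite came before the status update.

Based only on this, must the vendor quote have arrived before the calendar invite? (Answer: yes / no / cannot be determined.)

no

Tracing the constraints gives the calendar invite → the revised draft → the vendor quote, so the calendar invite must come before the vendor quote.
That means the vendor quote cannot be before the calendar invite.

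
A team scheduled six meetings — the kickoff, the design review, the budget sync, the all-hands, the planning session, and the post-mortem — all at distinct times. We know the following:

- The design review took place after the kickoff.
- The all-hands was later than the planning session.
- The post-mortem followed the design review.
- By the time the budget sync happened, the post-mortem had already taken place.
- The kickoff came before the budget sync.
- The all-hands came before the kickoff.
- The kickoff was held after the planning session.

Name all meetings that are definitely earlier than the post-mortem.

the all-hands, the design review, the kickoff, the planning session

Directly stated before the post-mortem: the design review.
The all-hands reaches the post-mortem via the all-hands → the kickoff → the design review → the post-mortem.
The kickoff reaches the post-mortem via the kickoff → the design review → the post-mortem.
The planning session reaches the post-mortem via the planning session → the kickoff → the design review → the post-mortem.
No chain forces the budget sync ahead of the post-mortem.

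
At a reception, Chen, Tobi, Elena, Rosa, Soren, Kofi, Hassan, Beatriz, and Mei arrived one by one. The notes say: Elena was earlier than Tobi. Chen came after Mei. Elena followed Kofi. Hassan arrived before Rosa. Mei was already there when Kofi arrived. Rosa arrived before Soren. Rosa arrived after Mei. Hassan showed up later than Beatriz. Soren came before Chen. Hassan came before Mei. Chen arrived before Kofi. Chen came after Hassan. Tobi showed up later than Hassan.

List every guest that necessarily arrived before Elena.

Directly stated before Elena: Kofi.
Beatriz reaches Elena via Beatriz → Hassan → Mei → Kofi → Elena.
Chen reaches Elena via Chen → Kofi → Elena.
Hassan reaches Elena via Hassan → Mei → Kofi → Elena.
Likewise Mei, Rosa, and Soren each reach Elena by chaining the stated constraints.

Beatriz, Chen, Hassan, Kofi, Mei, Rosa, Soren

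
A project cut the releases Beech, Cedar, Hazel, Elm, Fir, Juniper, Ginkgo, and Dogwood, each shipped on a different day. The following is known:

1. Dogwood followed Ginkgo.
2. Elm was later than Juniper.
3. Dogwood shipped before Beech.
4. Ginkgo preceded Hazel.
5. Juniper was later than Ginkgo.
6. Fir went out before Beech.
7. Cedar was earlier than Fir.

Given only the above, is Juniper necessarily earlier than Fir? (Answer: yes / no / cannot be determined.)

cannot be determined

No chain of stated constraints runs from Juniper to Fir, and none runs from Fir to Juniper either.
So the relative order of Juniper and Fir is not fixed by the given facts.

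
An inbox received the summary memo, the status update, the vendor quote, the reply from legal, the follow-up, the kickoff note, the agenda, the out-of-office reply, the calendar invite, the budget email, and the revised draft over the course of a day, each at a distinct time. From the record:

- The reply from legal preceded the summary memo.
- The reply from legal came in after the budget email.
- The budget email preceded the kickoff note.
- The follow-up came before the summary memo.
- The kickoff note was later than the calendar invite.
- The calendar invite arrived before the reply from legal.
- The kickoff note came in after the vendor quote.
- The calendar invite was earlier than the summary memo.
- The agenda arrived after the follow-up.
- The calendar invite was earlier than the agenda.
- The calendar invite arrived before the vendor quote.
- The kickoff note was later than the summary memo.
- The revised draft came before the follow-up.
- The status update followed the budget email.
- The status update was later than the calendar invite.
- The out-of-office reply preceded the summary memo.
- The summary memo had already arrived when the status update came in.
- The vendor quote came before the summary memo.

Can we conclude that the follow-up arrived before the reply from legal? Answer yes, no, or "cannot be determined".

No chain of stated constraints runs from the follow-up to the reply from legal, and none runs from the reply from legal to the follow-up either.
So the relative order of the follow-up and the reply from legal is not fixed by the given facts.

cannot be determined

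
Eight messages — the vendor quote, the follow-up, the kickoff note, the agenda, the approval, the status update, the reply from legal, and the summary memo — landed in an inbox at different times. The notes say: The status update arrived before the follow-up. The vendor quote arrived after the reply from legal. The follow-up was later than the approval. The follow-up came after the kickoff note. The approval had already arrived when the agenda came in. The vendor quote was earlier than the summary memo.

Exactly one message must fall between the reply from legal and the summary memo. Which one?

the vendor quote

Tracing the constraints gives the reply from legal → the vendor quote → the summary memo, so the vendor quote sits after the reply from legal and before the summary memo.
No other message is forced both after the reply from legal and before the summary memo.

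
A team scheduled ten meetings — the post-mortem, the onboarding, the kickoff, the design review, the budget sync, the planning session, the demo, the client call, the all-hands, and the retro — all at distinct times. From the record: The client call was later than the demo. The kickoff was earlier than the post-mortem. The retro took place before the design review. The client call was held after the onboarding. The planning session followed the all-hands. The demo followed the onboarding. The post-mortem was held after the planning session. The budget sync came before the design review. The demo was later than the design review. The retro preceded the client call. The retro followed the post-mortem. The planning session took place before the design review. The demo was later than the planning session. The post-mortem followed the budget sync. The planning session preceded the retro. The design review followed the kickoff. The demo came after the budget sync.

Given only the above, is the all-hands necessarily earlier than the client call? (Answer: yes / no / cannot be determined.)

yes

Chain the constraints: the all-hands → the planning session → the retro → the client call. Each link is directly stated, so the all-hands comes before the client call.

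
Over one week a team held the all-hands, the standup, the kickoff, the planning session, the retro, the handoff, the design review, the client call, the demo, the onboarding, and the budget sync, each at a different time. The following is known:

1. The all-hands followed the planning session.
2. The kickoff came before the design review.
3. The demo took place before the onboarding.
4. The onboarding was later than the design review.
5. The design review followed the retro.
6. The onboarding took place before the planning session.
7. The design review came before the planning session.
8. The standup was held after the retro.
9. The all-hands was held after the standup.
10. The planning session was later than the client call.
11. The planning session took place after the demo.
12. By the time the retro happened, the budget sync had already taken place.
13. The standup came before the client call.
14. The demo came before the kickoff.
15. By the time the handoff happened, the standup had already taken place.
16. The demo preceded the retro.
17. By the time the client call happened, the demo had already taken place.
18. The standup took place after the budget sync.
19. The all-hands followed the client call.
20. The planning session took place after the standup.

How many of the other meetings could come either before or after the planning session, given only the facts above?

Forced before the planning session: the budget sync, the client call, the demo, the design review, the kickoff, the onboarding, the retro, and the standup; forced after the planning session: the all-hands.
That leaves the handoff with no forced order relative to the planning session — 1.

1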